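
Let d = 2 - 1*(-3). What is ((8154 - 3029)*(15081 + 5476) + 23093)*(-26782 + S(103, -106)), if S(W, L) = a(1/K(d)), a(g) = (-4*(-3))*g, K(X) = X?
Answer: -14109865684764/5 ≈ -2.8220e+12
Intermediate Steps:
d = 5 (d = 2 + 3 = 5)
a(g) = 12*g
S(W, L) = 12/5
((8154 - 3029)*(15081 + 5476) + 23093)*(-26782 + S(103, -106)) = ((8154 - 3029)*(15081 + 5476) + 23093)*(-26782 + 12/5) = (5125*20557 + 23093)*(-133898/5) = (105354625 + 23093)*(-133898/5) = 105377718*(-133898/5) = -14109865684764/5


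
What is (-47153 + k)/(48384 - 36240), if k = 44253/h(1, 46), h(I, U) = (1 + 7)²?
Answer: -2973539/777216 ≈ -3.8259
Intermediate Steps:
h(I, U) = 64 (h(I, U) = 8² = 64)
k = 44253/64 ≈ 691.45
(-47153 + k)/(48384 - 36240) = (-47153 + 44253/64)/(48384 - 36240) = -2973539/64/12144 = -2973539/64*1/12144 = -2973539/777216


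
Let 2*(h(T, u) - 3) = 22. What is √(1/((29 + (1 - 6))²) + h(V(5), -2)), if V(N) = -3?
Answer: √8065/24 ≈ 3.7419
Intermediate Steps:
h(T, u) = 14 (h(T, u) = 3 + (½)*22 = 3 + 11 = 14)
√(1/((29 + (1 - 6))²) + h(V(5), -2)) = √(1/((29 + (1 - 6))²) + 14) = √(1/((29 - 5)²) + 14) = √(1/(24²) + 14) = √(1/576 + 14) = √(8065/576) = √8065/24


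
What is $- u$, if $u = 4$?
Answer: $-4$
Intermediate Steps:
$- u = \left(-1\right) 4 = -4$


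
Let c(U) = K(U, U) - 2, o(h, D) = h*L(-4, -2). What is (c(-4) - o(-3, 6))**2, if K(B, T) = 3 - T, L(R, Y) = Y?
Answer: 1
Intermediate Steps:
o(h, D) = -2*h (o(h, D) = h*(-2) = -2*h)
c(U) = 1 - U (c(U) = (3 - U) - 2 = 1 - U)
(c(-4) - o(-3, 6))**2 = ((1 - 1*(-4)) - (-2)*(-3))**2 = ((1 + 4) - 1*6)**2 = (5 - 6)**2 = (-1)**2 = 1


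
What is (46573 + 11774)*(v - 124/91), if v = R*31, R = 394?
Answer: 64843938450/91 ≈ 7.1257e+8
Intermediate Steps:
v = 12214 (v = 394*31 = 12214)
(46573 + 11774)*(v - 124/91) = (46573 + 11774)*(12214 - 124/91) = 58347*(12214 + (1/91)*(-124)) = 58347*(12214 - 124/91) = 58347*(1111350/91) = 64843938450/91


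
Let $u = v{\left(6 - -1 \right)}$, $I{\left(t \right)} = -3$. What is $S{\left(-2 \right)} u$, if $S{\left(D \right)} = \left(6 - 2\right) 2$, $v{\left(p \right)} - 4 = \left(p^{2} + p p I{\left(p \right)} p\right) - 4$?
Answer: $-7840$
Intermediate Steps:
$v{\left(p \right)} = p^{2} - 3 p^{3}$ ($v{\left(p \right)} = 4 - \left(4 - p^{2} - p p \left(-3\right) p\right) = 4 - \left(4 - p^{2} - p^{2} \left(-3\right) p\right) = 4 - \left(4 - p^{2} - - 3 p^{2} p\right) = 4 - \left(4 - p^{2} + 3 p^{3}\right) = p^{2} - 3 p^{3}$)
$S{\left(D \right)} = 8$ ($S{\left(D \right)} = 4 \cdot 2 = 8$)
$u = -980$ ($u = \left(6 - -1\right)^{2} \left(1 - 3 \left(6 - -1\right)\right) = \left(6 + 1\right)^{2} \left(1 - 3 \left(6 + 1\right)\right) = 7^{2} \left(1 - 21\right) = 49 \left(1 - 21\right) = 49 \left(-20\right) = -980$)
$S{\left(-2 \right)} u = 8 \left(-980\right) = -7840$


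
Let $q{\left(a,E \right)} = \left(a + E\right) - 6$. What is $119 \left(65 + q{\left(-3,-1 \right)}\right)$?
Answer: $6545$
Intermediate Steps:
$q{\left(a,E \right)} = -6 + E + a$ ($q{\left(a,E \right)} = \left(E + a\right) - 6 = -6 + E + a$)
$119 \left(65 + q{\left(-3,-1 \right)}\right) = 119 \left(65 - 10\right) = 119 \cdot 55 = 6545$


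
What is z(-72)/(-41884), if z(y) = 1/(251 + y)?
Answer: -1/7497236 ≈ -1.3338e-7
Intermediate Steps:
z(-72)/(-41884) = 1/((251 - 72)*(-41884)) = -1/41884/179 = (1/179)*(-1/41884) = -1/7497236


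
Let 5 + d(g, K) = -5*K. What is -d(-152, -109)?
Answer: -540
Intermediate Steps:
d(g, K) = -5 - 5*K
-d(-152, -109) = -(-5 - 5*(-109)) = -(-5 + 545) = -1*540 = -540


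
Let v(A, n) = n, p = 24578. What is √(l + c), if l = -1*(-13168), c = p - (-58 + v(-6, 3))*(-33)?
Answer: √35931 ≈ 189.55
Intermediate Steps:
c = 22763 (c = 24578 - (-58 + 3)*(-33) = 24578 - (-55)*(-33) = 24578 - 1*1815 = 24578 - 1815 = 22763)
l = 13168
√(l + c) = √(13168 + 22763) = √35931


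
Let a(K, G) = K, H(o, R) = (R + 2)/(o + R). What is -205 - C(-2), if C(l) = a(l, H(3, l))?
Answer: -203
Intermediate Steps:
H(o, R) = (2 + R)/(R + o)
C(l) = l
-205 - C(-2) = -205 - 1*(-2) = -205 + 2 = -203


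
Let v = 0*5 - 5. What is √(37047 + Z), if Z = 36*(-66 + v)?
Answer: √34491 ≈ 185.72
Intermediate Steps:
v = -5 (v = 0 - 5 = -5)
Z = -2556 (Z = 36*(-66 - 5) = 36*(-71) = -2556)
√(37047 + Z) = √(37047 - 2556) = √34491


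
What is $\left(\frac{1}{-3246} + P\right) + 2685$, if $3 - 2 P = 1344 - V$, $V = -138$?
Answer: $\frac{3157546}{1623} \approx 1945.5$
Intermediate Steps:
$P = - \frac{1479}{2}$ ($P = \frac{3}{2} - \frac{1344 - -138}{2} = \frac{3}{2} - \frac{1344 + 138}{2} = \frac{3}{2} - 741 = - \frac{1479}{2} \approx -739.5$)
$\left(\frac{1}{-3246} + P\right) + 2685 = \left(\frac{1}{-3246} - \frac{1479}{2}\right) + 2685 = \left(- \frac{1}{3246} - \frac{1479}{2}\right) + 2685 = - \frac{1200209}{1623} + 2685 = \frac{3157546}{1623}$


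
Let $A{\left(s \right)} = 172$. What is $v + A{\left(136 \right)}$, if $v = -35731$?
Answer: $-35559$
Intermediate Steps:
$v + A{\left(136 \right)} = -35731 + 172 = -35559$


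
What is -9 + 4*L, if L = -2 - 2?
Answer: -25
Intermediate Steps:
L = -4
-9 + 4*L = -9 + 4*(-4) = -9 - 16 = -25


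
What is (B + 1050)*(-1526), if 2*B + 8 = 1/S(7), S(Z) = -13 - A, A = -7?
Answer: -9576413/6 ≈ -1.5961e+6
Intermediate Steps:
S(Z) = -6 (S(Z) = -13 - 1*(-7) = -13 + 7 = -6)
B = -49/12 (B = -4 + (½)/(-6) = -4 + (½)*(-⅙) = -4 - 1/12 = -49/12 ≈ -4.0833)
(B + 1050)*(-1526) = (-49/12 + 1050)*(-1526) = (12551/12)*(-1526) = -9576413/6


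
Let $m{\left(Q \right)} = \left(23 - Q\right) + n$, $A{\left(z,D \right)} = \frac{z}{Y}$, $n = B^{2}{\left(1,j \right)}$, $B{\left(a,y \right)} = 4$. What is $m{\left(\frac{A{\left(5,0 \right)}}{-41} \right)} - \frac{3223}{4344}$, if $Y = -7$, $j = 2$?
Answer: $\frac{47675671}{1246728} \approx 38.241$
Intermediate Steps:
$n = 16$ ($n = 4^{2} = 16$)
$A{\left(z,D \right)} = - \frac{z}{7}$ ($A{\left(z,D \right)} = \frac{z}{-7} = z \left(- \frac{1}{7}\right) = - \frac{z}{7}$)
$m{\left(Q \right)} = 39 - Q$ ($m{\left(Q \right)} = \left(23 - Q\right) + 16 = 39 - Q$)
$m{\left(\frac{A{\left(5,0 \right)}}{-41} \right)} - \frac{3223}{4344} = \left(39 - \frac{\left(- \frac{1}{7}\right) 5}{-41}\right) - \frac{3223}{4344} = \left(39 - \left(- \frac{5}{7}\right) \left(- \frac{1}{41}\right)\right) - \frac{3223}{4344} = \left(39 - \frac{5}{287}\right) - \frac{3223}{4344} = \frac{11188}{287} - \frac{3223}{4344} = \frac{47675671}{1246728}$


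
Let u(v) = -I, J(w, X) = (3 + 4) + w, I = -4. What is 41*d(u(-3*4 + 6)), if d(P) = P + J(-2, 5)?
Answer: 369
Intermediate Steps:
J(w, X) = 7 + w
u(v) = 4 (u(v) = -1*(-4) = 4)
d(P) = 5 + P (d(P) = P + (7 - 2) = P + 5 = 5 + P)
41*d(u(-3*4 + 6)) = 41*(5 + 4) = 41*9 = 369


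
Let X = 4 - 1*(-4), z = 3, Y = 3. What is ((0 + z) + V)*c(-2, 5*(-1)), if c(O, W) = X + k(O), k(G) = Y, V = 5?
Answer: 88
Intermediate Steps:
X = 8 (X = 4 + 4 = 8)
k(G) = 3
c(O, W) = 11 (c(O, W) = 8 + 3 = 11)
((0 + z) + V)*c(-2, 5*(-1)) = ((0 + 3) + 5)*11 = (3 + 5)*11 = 8*11 = 88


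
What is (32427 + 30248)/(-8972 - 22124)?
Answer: -2725/1352 ≈ -2.0155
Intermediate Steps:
(32427 + 30248)/(-8972 - 22124) = 62675/(-31096) = 62675*(-1/31096) = -2725/1352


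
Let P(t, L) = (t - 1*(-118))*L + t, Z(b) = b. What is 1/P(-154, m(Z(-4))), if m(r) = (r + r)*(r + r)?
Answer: -1/2458 ≈ -0.00040683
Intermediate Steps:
m(r) = 4*r² (m(r) = (2*r)*(2*r) = 4*r²)
P(t, L) = t + L*(118 + t) (P(t, L) = (t + 118)*L + t = (118 + t)*L + t = L*(118 + t) + t = t + L*(118 + t))
1/P(-154, m(Z(-4))) = 1/(-154 + 118*(4*(-4)²) + (4*(-4)²)*(-154)) = 1/(-154 + 118*(4*16) + (4*16)*(-154)) = 1/(-154 + 118*64 + 64*(-154)) = 1/(-154 + 7552 - 9856) = 1/(-2458) = -1/2458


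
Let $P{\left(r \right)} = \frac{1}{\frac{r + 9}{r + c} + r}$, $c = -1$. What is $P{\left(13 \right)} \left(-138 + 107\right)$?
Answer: $- \frac{186}{89} \approx -2.0899$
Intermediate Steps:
$P{\left(r \right)} = \frac{1}{r + \frac{9 + r}{-1 + r}}$ ($P{\left(r \right)} = \frac{1}{\frac{r + 9}{r - 1} + r} = \frac{1}{\frac{9 + r}{-1 + r} + r} = \frac{1}{r + \frac{9 + r}{-1 + r}}$)
$P{\left(13 \right)} \left(-138 + 107\right) = \frac{-1 + 13}{9 + 13^{2}} \left(-138 + 107\right) = \frac{1}{9 + 169} \cdot 12 \left(-31\right) = \frac{1}{178} \cdot 12 \left(-31\right) = \frac{6}{89} \left(-31\right) = - \frac{186}{89}$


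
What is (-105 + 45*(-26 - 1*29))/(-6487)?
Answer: 2580/6487 ≈ 0.39772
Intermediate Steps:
(-105 + 45*(-26 - 1*29))/(-6487) = (-105 + 45*(-26 - 29))*(-1/6487) = (-105 + 45*(-55))*(-1/6487) = (-105 - 2475)*(-1/6487) = -2580*(-1/6487) = 2580/6487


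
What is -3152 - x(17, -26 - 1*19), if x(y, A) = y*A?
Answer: -2387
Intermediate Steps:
x(y, A) = A*y
-3152 - x(17, -26 - 1*19) = -3152 - (-26 - 1*19)*17 = -3152 - (-26 - 19)*17 = -3152 - (-45)*17 = -3152 - 1*(-765) = -3152 + 765 = -2387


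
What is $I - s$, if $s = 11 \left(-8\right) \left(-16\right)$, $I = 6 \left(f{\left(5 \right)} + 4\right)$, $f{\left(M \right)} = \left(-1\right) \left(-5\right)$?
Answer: $-1354$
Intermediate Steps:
$f{\left(M \right)} = 5$
$I = 54$ ($I = 6 \left(5 + 4\right) = 6 \cdot 9 = 54$)
$s = 1408$ ($s = \left(-88\right) \left(-16\right) = 1408$)
$I - s = 54 - 1408 = -1354$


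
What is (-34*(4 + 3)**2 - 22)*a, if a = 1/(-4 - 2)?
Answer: 844/3 ≈ 281.33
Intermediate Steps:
a = -1/6 (a = 1/(-6) = -1/6 ≈ -0.16667)
(-34*(4 + 3)**2 - 22)*a = (-34*(4 + 3)**2 - 22)*(-1/6) = (-34*7**2 - 22)*(-1/6) = (-34*49 - 22)*(-1/6) = (-1666 - 22)*(-1/6) = -1688*(-1/6) = 844/3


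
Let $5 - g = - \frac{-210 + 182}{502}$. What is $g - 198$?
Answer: $- \frac{48457}{251} \approx -193.06$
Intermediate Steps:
$g = \frac{1241}{251}$ ($g = 5 - - \frac{-210 + 182}{502} = 5 - - \frac{-28}{502} = 5 - \left(-1\right) \left(- \frac{14}{251}\right) = 5 - \frac{14}{251} = \frac{1241}{251} \approx 4.9442$)
$g - 198 = \frac{1241}{251} - 198 = - \frac{48457}{251}$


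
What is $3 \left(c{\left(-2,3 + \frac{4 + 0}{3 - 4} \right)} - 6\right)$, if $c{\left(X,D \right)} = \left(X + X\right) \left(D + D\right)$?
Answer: $6$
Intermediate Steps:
$c{\left(X,D \right)} = 4 D X$ ($c{\left(X,D \right)} = 2 X 2 D = 4 D X$)
$3 \left(c{\left(-2,3 + \frac{4 + 0}{3 - 4} \right)} - 6\right) = 3 \left(4 \left(3 + \frac{4 + 0}{3 - 4}\right) \left(-2\right) - 6\right) = 3 \left(4 \left(3 + \frac{4}{-1}\right) \left(-2\right) - 6\right) = 3 \left(4 \left(3 + 4 \left(-1\right)\right) \left(-2\right) - 6\right) = 3 \left(4 \left(3 - 4\right) \left(-2\right) - 6\right) = 3 \left(4 \left(-1\right) \left(-2\right) - 6\right) = 3 \left(8 - 6\right) = 3 \cdot 2 = 6$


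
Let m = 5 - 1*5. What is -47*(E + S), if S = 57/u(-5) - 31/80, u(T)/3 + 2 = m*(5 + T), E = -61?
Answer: 266537/80 ≈ 3331.7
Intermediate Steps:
m = 0 (m = 5 - 5 = 0)
u(T) = -6 (u(T) = -6 + 3*(0*(5 + T)) = -6 + 3*0 = -6 + 0 = -6)
S = -791/80 (S = 57/(-6) - 31/80 = 57*(-⅙) - 31*1/80 = -19/2 - 31/80 = -791/80 ≈ -9.8875)
-47*(E + S) = -47*(-61 - 791/80) = -47*(-5671/80) = 266537/80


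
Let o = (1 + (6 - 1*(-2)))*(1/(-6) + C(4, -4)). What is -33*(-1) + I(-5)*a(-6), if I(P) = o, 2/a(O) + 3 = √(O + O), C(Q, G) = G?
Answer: 306/7 + 50*I*√3/7 ≈ 43.714 + 12.372*I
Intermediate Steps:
a(O) = 2/(-3 + √2*√O) (a(O) = 2/(-3 + √(O + O)) = 2/(-3 + √(2*O)) = 2/(-3 + √2*√O))
o = -75/2 (o = (1 + (6 - 1*(-2)))*(1/(-6) - 4) = (1 + (6 + 2))*(-⅙ - 4) = (1 + 8)*(-25/6) = 9*(-25/6) = -75/2 ≈ -37.500)
I(P) = -75/2
-33*(-1) + I(-5)*a(-6) = -33*(-1) - 75/(-3 + √2*√(-6)) = 33 - 75/(-3 + √2*(I*√6)) = 33 - 75/(-3 + 2*I*√3)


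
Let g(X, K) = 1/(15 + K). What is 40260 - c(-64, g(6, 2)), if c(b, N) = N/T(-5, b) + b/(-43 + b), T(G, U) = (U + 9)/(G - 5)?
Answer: 805550158/20009 ≈ 40259.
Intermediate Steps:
T(G, U) = (9 + U)/(-5 + G)
c(b, N) = N/(-9/10 - b/10) + b/(-43 + b) (c(b, N) = N/(((9 + b)/(-5 - 5))) + b/(-43 + b) = N/(((9 + b)/(-10))) + b/(-43 + b) = N/((-(9 + b)/10)) + b/(-43 + b) = N/(-9/10 - b/10) + b/(-43 + b))
40260 - c(-64, g(6, 2)) = 40260 - (430/(15 + 2) - 64*(9 - 64) - 10*(-64)/(15 + 2))/((-43 - 64)*(9 - 64)) = 40260 - (430/17 - 64*(-55) - 10*(-64)/17)/((-107)*(-55)) = 40260 - (-1)*(-1)*(430*(1/17) + 3520 - 10*1/17*(-64))/(107*55) = 40260 - (-1)*(-1)*(430/17 + 3520 + 640/17)/(107*55) = 40260 - (-1)*(-1)*60910/(107*55*17) = 40260 - 1*12182/20009 = 40260 - 12182/20009 = 805550158/20009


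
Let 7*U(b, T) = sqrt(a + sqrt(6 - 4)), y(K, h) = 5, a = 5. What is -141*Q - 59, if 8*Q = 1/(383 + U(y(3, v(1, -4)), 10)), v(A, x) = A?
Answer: -59 - 141/(8*(383 + sqrt(5 + sqrt(2))/7)) ≈ -59.046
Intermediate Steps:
U(b, T) = sqrt(5 + sqrt(2))/7 (U(b, T) = sqrt(5 + sqrt(6 - 4))/7 = sqrt(5 + sqrt(2))/7)
Q = 1/(8*(383 + sqrt(5 + sqrt(2))/7)) ≈ 0.00032606
-141*Q - 59 = -141/(8*(383 + sqrt(5 + sqrt(2))/7)) - 59 = -59 - 141/(8*(383 + sqrt(5 + sqrt(2))/7))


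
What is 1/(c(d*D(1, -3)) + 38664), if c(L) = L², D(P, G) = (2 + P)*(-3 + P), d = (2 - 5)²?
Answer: 1/41580 ≈ 2.4050e-5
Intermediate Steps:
d = 9 (d = (-3)² = 9)
D(P, G) = (-3 + P)*(2 + P)
1/(c(d*D(1, -3)) + 38664) = 1/((9*(-6 + 1² - 1*1))² + 38664) = 1/((9*(-6 + 1 - 1))² + 38664) = 1/((9*(-6))² + 38664) = 1/((-54)² + 38664) = 1/(2916 + 38664) = 1/41580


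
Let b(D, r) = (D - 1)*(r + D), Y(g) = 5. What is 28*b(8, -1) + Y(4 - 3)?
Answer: 1377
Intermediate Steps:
b(D, r) = (-1 + D)*(D + r)
28*b(8, -1) + Y(4 - 3) = 28*(8**2 - 1*8 - 1*(-1) + 8*(-1)) + 5 = 28*(64 - 8 + 1 - 8) + 5 = 28*49 + 5 = 1372 + 5 = 1377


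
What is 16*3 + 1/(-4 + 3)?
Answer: 47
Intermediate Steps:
16*3 + 1/(-4 + 3) = 48 + 1/(-1) = 48 - 1 = 47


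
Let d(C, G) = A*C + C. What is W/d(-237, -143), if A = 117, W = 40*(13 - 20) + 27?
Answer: 253/27966 ≈ 0.0090467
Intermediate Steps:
W = -253 (W = 40*(-7) + 27 = -280 + 27 = -253)
d(C, G) = 118*C (d(C, G) = 117*C + C = 118*C)
W/d(-237, -143) = -253/(118*(-237)) = -253/(-27966) = -253*(-1/27966) = 253/27966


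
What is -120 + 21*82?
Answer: 1602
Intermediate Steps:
-120 + 21*82 = -120 + 1722 = 1602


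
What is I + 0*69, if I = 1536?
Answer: 1536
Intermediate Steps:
I + 0*69 = 1536 + 0*69 = 1536 + 0 = 1536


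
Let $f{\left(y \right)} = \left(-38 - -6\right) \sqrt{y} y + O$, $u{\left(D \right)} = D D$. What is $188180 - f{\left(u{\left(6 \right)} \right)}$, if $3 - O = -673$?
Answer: $194416$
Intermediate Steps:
$O = 676$ ($O = 3 - -673 = 3 + 673 = 676$)
$u{\left(D \right)} = D^{2}$
$f{\left(y \right)} = 676 - 32 y^{\frac{3}{2}}$ ($f{\left(y \right)} = \left(-38 - -6\right) \sqrt{y} y + 676 = \left(-38 + 6\right) \sqrt{y} y + 676 = - 32 \sqrt{y} y + 676 = - 32 y^{\frac{3}{2}} + 676 = 676 - 32 y^{\frac{3}{2}}$)
$188180 - f{\left(u{\left(6 \right)} \right)} = 188180 - \left(676 - 32 \left(6^{2}\right)^{\frac{3}{2}}\right) = 188180 - \left(676 - 32 \cdot 36^{\frac{3}{2}}\right) = 188180 - \left(676 - 6912\right) = 188180 - -6236 = 188180 + 6236 = 194416$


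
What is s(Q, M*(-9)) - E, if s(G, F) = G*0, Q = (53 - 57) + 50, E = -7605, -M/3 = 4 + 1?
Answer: 7605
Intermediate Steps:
M = -15 (M = -3*(4 + 1) = -3*5 = -15)
Q = 46 (Q = -4 + 50 = 46)
s(G, F) = 0
s(Q, M*(-9)) - E = 0 - 1*(-7605) = 0 + 7605 = 7605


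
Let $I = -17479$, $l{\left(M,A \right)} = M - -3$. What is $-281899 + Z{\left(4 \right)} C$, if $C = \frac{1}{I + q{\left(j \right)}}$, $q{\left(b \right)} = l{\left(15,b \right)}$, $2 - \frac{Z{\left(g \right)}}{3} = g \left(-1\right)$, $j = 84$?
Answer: $- \frac{4922238457}{17461} \approx -2.819 \cdot 10^{5}$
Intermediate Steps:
$l{\left(M,A \right)} = 3 + M$ ($l{\left(M,A \right)} = M + 3 = 3 + M$)
$Z{\left(g \right)} = 6 + 3 g$ ($Z{\left(g \right)} = 6 - 3 g \left(-1\right) = 6 - 3 \left(- g\right) = 6 + 3 g$)
$q{\left(b \right)} = 18$ ($q{\left(b \right)} = 3 + 15 = 18$)
$C = - \frac{1}{17461}$ ($C = \frac{1}{-17479 + 18} = \frac{1}{-17461} = - \frac{1}{17461} \approx -5.7271 \cdot 10^{-5}$)
$-281899 + Z{\left(4 \right)} C = -281899 + \left(6 + 3 \cdot 4\right) \left(- \frac{1}{17461}\right) = -281899 + \left(6 + 12\right) \left(- \frac{1}{17461}\right) = -281899 + 18 \left(- \frac{1}{17461}\right) = -281899 - \frac{18}{17461} = - \frac{4922238457}{17461}$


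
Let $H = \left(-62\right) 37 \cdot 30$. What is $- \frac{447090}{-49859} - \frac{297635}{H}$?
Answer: $\frac{9121703453}{686259276} \approx 13.292$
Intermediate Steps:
$H = -68820$ ($H = \left(-2294\right) 30 = -68820$)
$- \frac{447090}{-49859} - \frac{297635}{H} = - \frac{447090}{-49859} - \frac{297635}{-68820} = \left(-447090\right) \left(- \frac{1}{49859}\right) - - \frac{59527}{13764} = \frac{447090}{49859} + \frac{59527}{13764} = \frac{9121703453}{686259276}$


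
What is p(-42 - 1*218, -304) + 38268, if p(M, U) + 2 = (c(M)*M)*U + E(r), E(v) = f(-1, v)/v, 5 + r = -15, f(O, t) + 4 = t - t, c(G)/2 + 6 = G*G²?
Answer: -13892074951069/5 ≈ -2.7784e+12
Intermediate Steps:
c(G) = -12 + 2*G³ (c(G) = -12 + 2*(G*G²) = -12 + 2*G³)
f(O, t) = -4 (f(O, t) = -4 + (t - t) = -4 + 0 = -4)
r = -20 (r = -5 - 15 = -20)
E(v) = -4/v
p(M, U) = -9/5 + M*U*(-12 + 2*M³) (p(M, U) = -2 + (((-12 + 2*M³)*M)*U - 4/(-20)) = -2 + ((M*(-12 + 2*M³))*U - 4*(-1/20)) = -2 + (M*U*(-12 + 2*M³) + ⅕) = -2 + (⅕ + M*U*(-12 + 2*M³)) = -9/5 + M*U*(-12 + 2*M³))
p(-42 - 1*218, -304) + 38268 = (-9/5 + 2*(-42 - 1*218)*(-304)*(-6 + (-42 - 1*218)³)) + 38268 = (-9/5 + 2*(-42 - 218)*(-304)*(-6 + (-42 - 218)³)) + 38268 = (-9/5 + 2*(-260)*(-304)*(-6 + (-260)³)) + 38268 = (-9/5 + 2*(-260)*(-304)*(-6 - 17576000)) + 38268 = (-9/5 + 2*(-260)*(-304)*(-17576006)) + 38268 = (-9/5 - 2778415028480) + 38268 = -13892075142409/5 + 38268 = -13892074951069/5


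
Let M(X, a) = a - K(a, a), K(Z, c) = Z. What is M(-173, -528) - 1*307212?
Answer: -307212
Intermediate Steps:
M(X, a) = 0 (M(X, a) = a - a = 0)
M(-173, -528) - 1*307212 = 0 - 1*307212 = 0 - 307212 = -307212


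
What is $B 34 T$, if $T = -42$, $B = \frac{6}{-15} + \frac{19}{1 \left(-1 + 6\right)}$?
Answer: $- \frac{24276}{5} \approx -4855.2$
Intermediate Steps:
$B = \frac{17}{5}$ ($B = 6 \left(- \frac{1}{15}\right) + \frac{19}{1 \cdot 5} = - \frac{2}{5} + \frac{19}{5} = \frac{17}{5} \approx 3.4$)
$B 34 T = \frac{17}{5} \cdot 34 \left(-42\right) = \frac{578}{5} \left(-42\right) = - \frac{24276}{5}$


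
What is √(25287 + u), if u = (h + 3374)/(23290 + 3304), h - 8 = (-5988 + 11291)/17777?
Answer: √5651760717501524528374/472761538 ≈ 159.02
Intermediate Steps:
h = 147519/17777 (h = 8 + (-5988 + 11291)/17777 = 8 + 5303*(1/17777) = 8 + 5303/17777 = 147519/17777 ≈ 8.2983)
u = 60127117/472761538 (u = (147519/17777 + 3374)/(23290 + 3304) = (60127117/17777)/26594 = (60127117/17777)*(1/26594) = 60127117/472761538 ≈ 0.12718)
√(25287 + u) = √(25287 + 60127117/472761538) = √(11954781138523/472761538) = √5651760717501524528374/472761538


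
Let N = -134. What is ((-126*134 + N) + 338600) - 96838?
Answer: 224744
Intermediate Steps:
((-126*134 + N) + 338600) - 96838 = ((-126*134 - 134) + 338600) - 96838 = ((-16884 - 134) + 338600) - 96838 = (-17018 + 338600) - 96838 = 321582 - 96838 = 224744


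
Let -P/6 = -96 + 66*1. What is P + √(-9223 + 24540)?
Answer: 180 + 17*√53 ≈ 303.76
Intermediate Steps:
P = 180 (P = -6*(-96 + 66*1) = -6*(-96 + 66) = -6*(-30) = 180)
P + √(-9223 + 24540) = 180 + √(-9223 + 24540) = 180 + √15317 = 180 + 17*√53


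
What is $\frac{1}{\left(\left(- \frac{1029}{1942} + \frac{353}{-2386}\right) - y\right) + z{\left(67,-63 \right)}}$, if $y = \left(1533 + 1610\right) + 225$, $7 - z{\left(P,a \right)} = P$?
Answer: $- \frac{1158403}{3971790664} \approx -0.00029166$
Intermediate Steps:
$z{\left(P,a \right)} = 7 - P$
$y = 3368$ ($y = 3143 + 225 = 3368$)
$\frac{1}{\left(\left(- \frac{1029}{1942} + \frac{353}{-2386}\right) - y\right) + z{\left(67,-63 \right)}} = \frac{1}{\left(\left(- \frac{1029}{1942} + \frac{353}{-2386}\right) - 3368\right) + \left(7 - 67\right)} = \frac{1}{\left(\left(\left(-1029\right) \frac{1}{1942} + 353 \left(- \frac{1}{2386}\right)\right) - 3368\right) + \left(7 - 67\right)} = \frac{1}{\left(\left(- \frac{1029}{1942} - \frac{353}{2386}\right) - 3368\right) - 60} = \frac{1}{\left(- \frac{785180}{1158403} - 3368\right) - 60} = \frac{1}{- \frac{3902286484}{1158403} - 60} = \frac{1}{- \frac{3971790664}{1158403}} = - \frac{1158403}{3971790664}$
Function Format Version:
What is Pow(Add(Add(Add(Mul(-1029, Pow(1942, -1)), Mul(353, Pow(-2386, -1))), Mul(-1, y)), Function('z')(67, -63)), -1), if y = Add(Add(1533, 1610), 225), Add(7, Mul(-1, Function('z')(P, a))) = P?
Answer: Rational(-1158403, 3971790664) ≈ -0.00029166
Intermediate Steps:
Function('z')(P, a) = Add(7, Mul(-1, P))
y = 3368 (y = Add(3143, 225) = 3368)
Pow(Add(Add(Add(Mul(-1029, Pow(1942, -1)), Mul(353, Pow(-2386, -1))), Mul(-1, y)), Function('z')(67, -63)), -1) = Pow(Add(Add(Add(Mul(-1029, Pow(1942, -1)), Mul(353, Pow(-2386, -1))), Mul(-1, 3368)), Add(7, Mul(-1, 67))), -1) = Pow(Add(Add(Add(Mul(-1029, Rational(1, 1942)), Mul(353, Rational(-1, 2386))), -3368), Add(7, -67)), -1) = Pow(Add(Add(Add(Rational(-1029, 1942), Rational(-353, 2386)), -3368), -60), -1) = Pow(Add(Add(Rational(-785180, 1158403), -3368), -60), -1) = Pow(Add(Rational(-3902286484, 1158403), -60), -1) = Pow(Rational(-3971790664, 1158403), -1) = Rational(-1158403, 3971790664)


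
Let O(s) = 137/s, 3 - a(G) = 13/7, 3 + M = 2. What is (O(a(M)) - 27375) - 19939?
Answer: -377553/8 ≈ -47194.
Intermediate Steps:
M = -1 (M = -3 + 2 = -1)
a(G) = 8/7 (a(G) = 3 - 13/7 = 8/7)
(O(a(M)) - 27375) - 19939 = (137/(8/7) - 27375) - 19939 = (137*(7/8) - 27375) - 19939 = (959/8 - 27375) - 19939 = -218041/8 - 19939 = -377553/8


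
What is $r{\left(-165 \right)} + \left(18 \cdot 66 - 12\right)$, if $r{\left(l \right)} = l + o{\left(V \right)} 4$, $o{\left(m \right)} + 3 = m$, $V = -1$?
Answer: $995$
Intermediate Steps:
$o{\left(m \right)} = -3 + m$
$r{\left(l \right)} = -16 + l$ ($r{\left(l \right)} = l + \left(-3 - 1\right) 4 = l - 16 = -16 + l$)
$r{\left(-165 \right)} + \left(18 \cdot 66 - 12\right) = \left(-16 - 165\right) + \left(18 \cdot 66 - 12\right) = -181 + \left(1188 - 12\right) = -181 + 1176 = 995$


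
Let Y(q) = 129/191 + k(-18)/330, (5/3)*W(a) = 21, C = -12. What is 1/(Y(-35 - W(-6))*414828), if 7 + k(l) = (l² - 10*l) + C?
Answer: 2101/1869560658 ≈ 1.1238e-6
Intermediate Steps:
W(a) = 63/5 (W(a) = (⅗)*21 = 63/5)
k(l) = -19 + l² - 10*l (k(l) = -7 + ((l² - 10*l) - 12) = -7 + (-12 + l² - 10*l) = -19 + l² - 10*l)
Y(q) = 27041/12606 (Y(q) = 129/191 + (-19 + (-18)² - 10*(-18))/330 = 129*(1/191) + (-19 + 324 + 180)*(1/330) = 129/191 + 485*(1/330) = 129/191 + 97/66 = 27041/12606)
1/(Y(-35 - W(-6))*414828) = 1/((27041/12606)*414828) = (12606/27041)*(1/414828) = 2101/1869560658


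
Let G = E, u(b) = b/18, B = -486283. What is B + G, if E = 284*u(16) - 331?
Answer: -4377254/9 ≈ -4.8636e+5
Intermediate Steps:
u(b) = b/18 (u(b) = b*(1/18) = b/18)
E = -707/9 (E = 284*((1/18)*16) - 331 = 284*(8/9) - 331 = 2272/9 - 331 = -707/9 ≈ -78.556)
G = -707/9 ≈ -78.556
B + G = -486283 - 707/9 = -4377254/9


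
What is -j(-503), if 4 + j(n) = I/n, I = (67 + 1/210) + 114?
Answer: 460531/105630 ≈ 4.3598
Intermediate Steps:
I = 38011/210 (I = (67 + 1/210) + 114 = 14071/210 + 114 = 38011/210 ≈ 181.00)
j(n) = -4 + 38011/(210*n)
-j(-503) = -(-4 + (38011/210)/(-503)) = -(-4 + (38011/210)*(-1/503)) = -(-4 - 38011/105630) = -1*(-460531/105630) = 460531/105630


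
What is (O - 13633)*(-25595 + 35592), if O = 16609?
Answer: 29751072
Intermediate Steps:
(O - 13633)*(-25595 + 35592) = (16609 - 13633)*(-25595 + 35592) = 2976*9997 = 29751072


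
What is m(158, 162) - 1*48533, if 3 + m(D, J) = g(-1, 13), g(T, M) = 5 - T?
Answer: -48530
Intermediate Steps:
m(D, J) = 3 (m(D, J) = -3 + (5 - 1*(-1)) = -3 + (5 + 1) = -3 + 6 = 3)
m(158, 162) - 1*48533 = 3 - 1*48533 = 3 - 48533 = -48530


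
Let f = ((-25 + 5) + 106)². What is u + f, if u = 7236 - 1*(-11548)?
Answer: 26180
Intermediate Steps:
f = 7396 (f = (-20 + 106)² = 86² = 7396)
u = 18784 (u = 7236 + 11548 = 18784)
u + f = 18784 + 7396 = 26180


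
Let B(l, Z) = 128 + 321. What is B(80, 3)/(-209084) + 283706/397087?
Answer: 59140093241/83024538308 ≈ 0.71232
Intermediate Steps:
B(l, Z) = 449
B(80, 3)/(-209084) + 283706/397087 = 449/(-209084) + 283706/397087 = 449*(-1/209084) + 283706*(1/397087) = -449/209084 + 283706/397087 = 59140093241/83024538308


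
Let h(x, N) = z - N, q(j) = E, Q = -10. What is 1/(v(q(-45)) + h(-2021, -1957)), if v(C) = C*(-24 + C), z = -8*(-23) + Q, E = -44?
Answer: 1/5123 ≈ 0.00019520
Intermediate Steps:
q(j) = -44
z = 174 (z = -8*(-23) - 10 = 184 - 10 = 174)
h(x, N) = 174 - N
1/(v(q(-45)) + h(-2021, -1957)) = 1/(-44*(-24 - 44) + (174 - 1*(-1957))) = 1/(-44*(-68) + (174 + 1957)) = 1/(2992 + 2131) = 1/5123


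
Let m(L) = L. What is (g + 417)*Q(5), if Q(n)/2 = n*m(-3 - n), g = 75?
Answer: -39360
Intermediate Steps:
Q(n) = 2*n*(-3 - n) (Q(n) = 2*(n*(-3 - n)) = 2*n*(-3 - n))
(g + 417)*Q(5) = (75 + 417)*(-2*5*(3 + 5)) = 492*(-2*5*8) = 492*(-80) = -39360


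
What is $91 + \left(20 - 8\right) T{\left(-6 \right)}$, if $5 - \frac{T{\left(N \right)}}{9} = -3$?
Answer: $955$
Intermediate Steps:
$T{\left(N \right)} = 72$ ($T{\left(N \right)} = 45 - -27 = 45 + 27 = 72$)
$91 + \left(20 - 8\right) T{\left(-6 \right)} = 91 + \left(20 - 8\right) 72 = 91 + 12 \cdot 72 = 91 + 864 = 955$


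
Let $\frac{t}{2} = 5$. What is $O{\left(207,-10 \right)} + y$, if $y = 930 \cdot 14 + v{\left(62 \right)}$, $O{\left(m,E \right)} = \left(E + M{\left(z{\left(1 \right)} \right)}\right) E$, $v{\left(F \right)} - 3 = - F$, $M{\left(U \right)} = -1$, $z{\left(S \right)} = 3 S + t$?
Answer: $13071$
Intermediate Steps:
$t = 10$ ($t = 2 \cdot 5 = 10$)
$z{\left(S \right)} = 10 + 3 S$ ($z{\left(S \right)} = 3 S + 10 = 10 + 3 S$)
$v{\left(F \right)} = 3 - F$
$O{\left(m,E \right)} = E \left(-1 + E\right)$ ($O{\left(m,E \right)} = \left(E - 1\right) E = \left(-1 + E\right) E = E \left(-1 + E\right)$)
$y = 12961$ ($y = 930 \cdot 14 + \left(3 - 62\right) = 13020 + \left(3 - 62\right) = 13020 - 59 = 12961$)
$O{\left(207,-10 \right)} + y = - 10 \left(-1 - 10\right) + 12961 = \left(-10\right) \left(-11\right) + 12961 = 110 + 12961 = 13071$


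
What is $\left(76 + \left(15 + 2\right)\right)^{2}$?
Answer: $8649$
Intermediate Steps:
$\left(76 + \left(15 + 2\right)\right)^{2} = \left(76 + 17\right)^{2} = 93^{2} = 8649$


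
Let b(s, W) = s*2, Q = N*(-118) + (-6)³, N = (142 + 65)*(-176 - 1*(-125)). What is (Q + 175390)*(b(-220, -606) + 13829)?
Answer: 19024430100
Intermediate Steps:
N = -10557 (N = 207*(-176 + 125) = 207*(-51) = -10557)
Q = 1245510 (Q = -10557*(-118) + (-6)³ = 1245726 - 216 = 1245510)
b(s, W) = 2*s
(Q + 175390)*(b(-220, -606) + 13829) = (1245510 + 175390)*(2*(-220) + 13829) = 1420900*(-440 + 13829) = 1420900*13389 = 19024430100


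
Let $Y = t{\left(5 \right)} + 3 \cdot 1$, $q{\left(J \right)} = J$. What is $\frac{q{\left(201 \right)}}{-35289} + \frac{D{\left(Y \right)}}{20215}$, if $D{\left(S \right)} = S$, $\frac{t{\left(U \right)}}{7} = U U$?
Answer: $\frac{739409}{237789045} \approx 0.0031095$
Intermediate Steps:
$t{\left(U \right)} = 7 U^{2}$ ($t{\left(U \right)} = 7 U U = 7 U^{2}$)
$Y = 178$ ($Y = 7 \cdot 5^{2} + 3 \cdot 1 = 7 \cdot 25 + 3 = 175 + 3 = 178$)
$\frac{q{\left(201 \right)}}{-35289} + \frac{D{\left(Y \right)}}{20215} = \frac{201}{-35289} + \frac{178}{20215} = 201 \left(- \frac{1}{35289}\right) + 178 \cdot \frac{1}{20215} = - \frac{67}{11763} + \frac{178}{20215} = \frac{739409}{237789045}$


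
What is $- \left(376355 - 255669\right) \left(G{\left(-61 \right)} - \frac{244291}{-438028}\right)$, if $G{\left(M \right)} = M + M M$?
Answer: $- \frac{96755581642453}{219014} \approx -4.4178 \cdot 10^{8}$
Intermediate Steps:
$G{\left(M \right)} = M + M^{2}$
$- \left(376355 - 255669\right) \left(G{\left(-61 \right)} - \frac{244291}{-438028}\right) = - \left(376355 - 255669\right) \left(- 61 \left(1 - 61\right) - \frac{244291}{-438028}\right) = - 120686 \left(\left(-61\right) \left(-60\right) - - \frac{244291}{438028}\right) = - 120686 \left(3660 + \frac{244291}{438028}\right) = - \frac{120686 \cdot 1603426771}{438028} = \left(-1\right) \frac{96755581642453}{219014} = - \frac{96755581642453}{219014}$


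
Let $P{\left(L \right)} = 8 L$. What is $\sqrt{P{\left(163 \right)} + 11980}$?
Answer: $18 \sqrt{41} \approx 115.26$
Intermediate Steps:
$\sqrt{P{\left(163 \right)} + 11980} = \sqrt{8 \cdot 163 + 11980} = \sqrt{1304 + 11980} = \sqrt{13284} = 18 \sqrt{41}$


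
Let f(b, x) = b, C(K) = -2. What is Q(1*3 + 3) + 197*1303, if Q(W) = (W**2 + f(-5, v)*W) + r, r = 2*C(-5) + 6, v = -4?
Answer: 256699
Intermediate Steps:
r = 2 (r = 2*(-2) + 6 = -4 + 6 = 2)
Q(W) = 2 + W**2 - 5*W (Q(W) = (W**2 - 5*W) + 2 = 2 + W**2 - 5*W)
Q(1*3 + 3) + 197*1303 = (2 + (1*3 + 3)**2 - 5*(1*3 + 3)) + 197*1303 = (2 + (3 + 3)**2 - 5*(3 + 3)) + 256691 = (2 + 6**2 - 5*6) + 256691 = (2 + 36 - 30) + 256691 = 8 + 256691 = 256699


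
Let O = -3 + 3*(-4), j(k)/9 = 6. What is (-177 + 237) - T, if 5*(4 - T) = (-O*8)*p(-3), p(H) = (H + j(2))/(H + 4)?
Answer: 1280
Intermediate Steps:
j(k) = 54 (j(k) = 9*6 = 54)
p(H) = (54 + H)/(4 + H) (p(H) = (H + 54)/(H + 4) = (54 + H)/(4 + H))
O = -15 (O = -3 - 12 = -15)
T = -1220 (T = 4 - -1*(-15)*8*(54 - 3)/(4 - 3)/5 = 4 - 15*8*51/1/5 = 4 - 24*1*51 = 4 - 24*51 = 4 - ⅕*6120 = 4 - 1224 = -1220)
(-177 + 237) - T = (-177 + 237) - 1*(-1220) = 60 + 1220 = 1280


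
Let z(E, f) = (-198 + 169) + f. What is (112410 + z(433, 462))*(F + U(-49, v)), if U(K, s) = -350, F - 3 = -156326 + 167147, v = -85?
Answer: 1181917582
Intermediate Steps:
F = 10824 (F = 3 + (-156326 + 167147) = 3 + 10821 = 10824)
z(E, f) = -29 + f
(112410 + z(433, 462))*(F + U(-49, v)) = (112410 + (-29 + 462))*(10824 - 350) = (112410 + 433)*10474 = 112843*10474 = 1181917582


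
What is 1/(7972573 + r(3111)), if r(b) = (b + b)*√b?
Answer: 7972573/63441483213805 - 6222*√3111/63441483213805 ≈ 1.2020e-7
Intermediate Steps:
r(b) = 2*b^(3/2) (r(b) = (2*b)*√b = 2*b^(3/2))
1/(7972573 + r(3111)) = 1/(7972573 + 2*3111^(3/2)) = 1/(7972573 + 2*(3111*√3111)) = 1/(7972573 + 6222*√3111)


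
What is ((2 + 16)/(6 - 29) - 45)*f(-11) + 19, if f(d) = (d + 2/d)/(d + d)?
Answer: -23765/5566 ≈ -4.2697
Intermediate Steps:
f(d) = (d + 2/d)/(2*d) (f(d) = (d + 2/d)/((2*d)) = (d + 2/d)*(1/(2*d)) = (d + 2/d)/(2*d))
((2 + 16)/(6 - 29) - 45)*f(-11) + 19 = ((2 + 16)/(6 - 29) - 45)*(½ + (-11)⁻²) + 19 = (18/(-23) - 45)*(½ + 1/121) + 19 = (18*(-1/23) - 45)*(123/242) + 19 = (-18/23 - 45)*(123/242) + 19 = -1053/23*123/242 + 19 = -129519/5566 + 19 = -23765/5566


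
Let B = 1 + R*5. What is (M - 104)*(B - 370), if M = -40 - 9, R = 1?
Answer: 55692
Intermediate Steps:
M = -49
B = 6 (B = 1 + 1*5 = 1 + 5 = 6)
(M - 104)*(B - 370) = (-49 - 104)*(6 - 370) = -153*(-364) = 55692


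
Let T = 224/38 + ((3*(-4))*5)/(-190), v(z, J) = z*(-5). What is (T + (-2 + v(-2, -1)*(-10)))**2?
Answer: 3312400/361 ≈ 9175.6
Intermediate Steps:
v(z, J) = -5*z
T = 118/19 (T = 224*(1/38) - 12*5*(-1/190) = 112/19 - 60*(-1/190) = 112/19 + 6/19 = 118/19 ≈ 6.2105)
(T + (-2 + v(-2, -1)*(-10)))**2 = (118/19 + (-2 - 5*(-2)*(-10)))**2 = (118/19 + (-2 + 10*(-10)))**2 = (118/19 + (-2 - 100))**2 = (118/19 - 102)**2 = (-1820/19)**2 = 3312400/361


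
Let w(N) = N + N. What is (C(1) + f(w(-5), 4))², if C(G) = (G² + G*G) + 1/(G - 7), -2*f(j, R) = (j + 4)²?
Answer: 9409/36 ≈ 261.36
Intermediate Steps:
w(N) = 2*N
f(j, R) = -(4 + j)²/2 (f(j, R) = -(j + 4)²/2 = -(4 + j)²/2)
C(G) = 1/(-7 + G) + 2*G² (C(G) = (G² + G²) + 1/(-7 + G) = 2*G² + 1/(-7 + G) = 1/(-7 + G) + 2*G²)
(C(1) + f(w(-5), 4))² = ((1 - 14*1² + 2*1³)/(-7 + 1) - (4 + 2*(-5))²/2)² = ((1 - 14*1 + 2*1)/(-6) - (4 - 10)²/2)² = (-(1 - 14 + 2)/6 - ½*(-6)²)² = (-⅙*(-11) - ½*36)² = (11/6 - 18)² = (-97/6)² = 9409/36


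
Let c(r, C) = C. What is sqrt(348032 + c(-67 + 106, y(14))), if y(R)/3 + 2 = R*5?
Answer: 2*sqrt(87059) ≈ 590.12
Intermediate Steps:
y(R) = -6 + 15*R (y(R) = -6 + 3*(R*5) = -6 + 3*(5*R) = -6 + 15*R)
sqrt(348032 + c(-67 + 106, y(14))) = sqrt(348032 + (-6 + 15*14)) = sqrt(348032 + (-6 + 210)) = sqrt(348032 + 204) = sqrt(348236) = 2*sqrt(87059)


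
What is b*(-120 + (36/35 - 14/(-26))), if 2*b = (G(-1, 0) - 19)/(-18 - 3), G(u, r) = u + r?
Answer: -107774/1911 ≈ -56.397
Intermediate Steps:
G(u, r) = r + u
b = 10/21 (b = (((0 - 1) - 19)/(-18 - 3))/2 = ((-1 - 19)/(-21))/2 = (-20*(-1/21))/2 = (1/2)*(20/21) = 10/21 ≈ 0.47619)
b*(-120 + (36/35 - 14/(-26))) = 10*(-120 + (36/35 - 14/(-26)))/21 = 10*(-120 + (36*(1/35) - 14*(-1/26)))/21 = 10*(-120 + (36/35 + 7/13))/21 = 10*(-120 + 713/455)/21 = (10/21)*(-53887/455) = -107774/1911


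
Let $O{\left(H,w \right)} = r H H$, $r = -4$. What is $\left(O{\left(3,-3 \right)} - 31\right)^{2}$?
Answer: $4489$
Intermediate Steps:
$O{\left(H,w \right)} = - 4 H^{2}$ ($O{\left(H,w \right)} = - 4 H H = - 4 H^{2}$)
$\left(O{\left(3,-3 \right)} - 31\right)^{2} = \left(- 4 \cdot 3^{2} - 31\right)^{2} = \left(\left(-4\right) 9 - 31\right)^{2} = \left(-36 - 31\right)^{2} = \left(-67\right)^{2} = 4489$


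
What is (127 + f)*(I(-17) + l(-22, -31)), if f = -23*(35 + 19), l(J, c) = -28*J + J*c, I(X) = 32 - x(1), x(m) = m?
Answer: -1481835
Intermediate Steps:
I(X) = 31 (I(X) = 32 - 1*1 = 32 - 1 = 31)
f = -1242 (f = -23*54 = -1242)
(127 + f)*(I(-17) + l(-22, -31)) = (127 - 1242)*(31 - 22*(-28 - 31)) = -1115*(31 - 22*(-59)) = -1115*(31 + 1298) = -1115*1329 = -1481835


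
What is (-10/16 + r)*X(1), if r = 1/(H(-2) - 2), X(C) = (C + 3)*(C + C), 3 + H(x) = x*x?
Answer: -13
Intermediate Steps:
H(x) = -3 + x**2 (H(x) = -3 + x*x = -3 + x**2)
X(C) = 2*C*(3 + C) (X(C) = (3 + C)*(2*C) = 2*C*(3 + C))
r = -1 (r = 1/((-3 + (-2)**2) - 2) = 1/((-3 + 4) - 2) = 1/(1 - 2) = 1/(-1) = -1)
(-10/16 + r)*X(1) = (-10/16 - 1)*(2*1*(3 + 1)) = (-10*1/16 - 1)*(2*1*4) = (-5/8 - 1)*8 = -13/8*8 = -13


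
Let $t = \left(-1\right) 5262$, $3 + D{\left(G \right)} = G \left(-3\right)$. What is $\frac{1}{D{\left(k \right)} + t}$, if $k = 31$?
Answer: $- \frac{1}{5358} \approx -0.00018664$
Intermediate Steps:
$D{\left(G \right)} = -3 - 3 G$ ($D{\left(G \right)} = -3 + G \left(-3\right) = -3 - 3 G$)
$t = -5262$
$\frac{1}{D{\left(k \right)} + t} = \frac{1}{\left(-3 - 93\right) - 5262} = \frac{1}{-96 - 5262} = \frac{1}{-5358} = - \frac{1}{5358}$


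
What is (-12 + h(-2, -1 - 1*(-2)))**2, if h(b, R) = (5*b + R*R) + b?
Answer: 529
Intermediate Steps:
h(b, R) = R**2 + 6*b (h(b, R) = (5*b + R**2) + b = (R**2 + 5*b) + b = R**2 + 6*b)
(-12 + h(-2, -1 - 1*(-2)))**2 = (-12 + ((-1 - 1*(-2))**2 + 6*(-2)))**2 = (-12 + ((-1 + 2)**2 - 12))**2 = (-12 + (1**2 - 12))**2 = (-12 + (1 - 12))**2 = (-12 - 11)**2 = (-23)**2 = 529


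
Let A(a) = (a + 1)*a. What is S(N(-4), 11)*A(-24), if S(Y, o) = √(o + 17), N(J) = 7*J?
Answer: 1104*√7 ≈ 2920.9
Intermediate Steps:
S(Y, o) = √(17 + o)
A(a) = a*(1 + a) (A(a) = (1 + a)*a = a*(1 + a))
S(N(-4), 11)*A(-24) = √(17 + 11)*(-24*(1 - 24)) = √28*(-24*(-23)) = (2*√7)*552 = 1104*√7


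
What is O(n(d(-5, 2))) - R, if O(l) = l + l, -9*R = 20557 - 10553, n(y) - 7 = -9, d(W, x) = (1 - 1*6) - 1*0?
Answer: 9968/9 ≈ 1107.6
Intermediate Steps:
d(W, x) = -5 (d(W, x) = (1 - 6) + 0 = -5 + 0 = -5)
n(y) = -2 (n(y) = 7 - 9 = -2)
R = -10004/9 (R = -(20557 - 10553)/9 = -⅑*10004 = -10004/9 ≈ -1111.6)
O(l) = 2*l
O(n(d(-5, 2))) - R = 2*(-2) - 1*(-10004/9) = -4 + 10004/9 = 9968/9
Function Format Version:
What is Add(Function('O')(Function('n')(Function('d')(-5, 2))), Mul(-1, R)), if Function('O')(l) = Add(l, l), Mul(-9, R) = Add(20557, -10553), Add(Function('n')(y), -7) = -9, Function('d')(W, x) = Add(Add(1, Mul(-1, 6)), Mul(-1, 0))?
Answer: Rational(9968, 9) ≈ 1107.6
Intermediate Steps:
Function('d')(W, x) = -5 (Function('d')(W, x) = Add(Add(1, -6), 0) = Add(-5, 0) = -5)
Function('n')(y) = -2 (Function('n')(y) = Add(7, -9) = -2)
R = Rational(-10004, 9) (R = Mul(Rational(-1, 9), Add(20557, -10553)) = Mul(Rational(-1, 9), 10004) = Rational(-10004, 9) ≈ -1111.6)
Function('O')(l) = Mul(2, l)
Add(Function('O')(Function('n')(Function('d')(-5, 2))), Mul(-1, R)) = Add(Mul(2, -2), Mul(-1, Rational(-10004, 9))) = Add(-4, Rational(10004, 9)) = Rational(9968, 9)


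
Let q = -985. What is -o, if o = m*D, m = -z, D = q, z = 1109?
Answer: -1092365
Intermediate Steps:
D = -985
m = -1109 (m = -1*1109 = -1109)
o = 1092365 (o = -1109*(-985) = 1092365)
-o = -1*1092365 = -1092365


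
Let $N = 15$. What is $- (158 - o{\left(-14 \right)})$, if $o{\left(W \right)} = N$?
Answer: $-143$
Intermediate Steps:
$o{\left(W \right)} = 15$
$- (158 - o{\left(-14 \right)}) = - (158 - 15) = \left(-1\right) 143 = -143$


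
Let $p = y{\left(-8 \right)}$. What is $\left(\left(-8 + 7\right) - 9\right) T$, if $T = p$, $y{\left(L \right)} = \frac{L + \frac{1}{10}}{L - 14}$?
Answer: $- \frac{79}{22} \approx -3.5909$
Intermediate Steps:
$y{\left(L \right)} = \frac{\frac{1}{10} + L}{-14 + L}$ ($y{\left(L \right)} = \frac{L + \frac{1}{10}}{-14 + L} = \frac{\frac{1}{10} + L}{-14 + L}$)
$p = \frac{79}{220}$ ($p = \frac{\frac{1}{10} - 8}{-14 - 8} = \frac{1}{-22} \left(- \frac{79}{10}\right) = \left(- \frac{1}{22}\right) \left(- \frac{79}{10}\right) = \frac{79}{220} \approx 0.35909$)
$T = \frac{79}{220} \approx 0.35909$
$\left(\left(-8 + 7\right) - 9\right) T = \left(\left(-8 + 7\right) - 9\right) \frac{79}{220} = \left(-1 - 9\right) \frac{79}{220} = \left(-10\right) \frac{79}{220} = - \frac{79}{22}$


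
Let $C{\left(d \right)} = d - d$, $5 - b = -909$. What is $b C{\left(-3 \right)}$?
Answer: $0$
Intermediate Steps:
$b = 914$ ($b = 5 - -909 = 5 + 909 = 914$)
$C{\left(d \right)} = 0$
$b C{\left(-3 \right)} = 914 \cdot 0 = 0$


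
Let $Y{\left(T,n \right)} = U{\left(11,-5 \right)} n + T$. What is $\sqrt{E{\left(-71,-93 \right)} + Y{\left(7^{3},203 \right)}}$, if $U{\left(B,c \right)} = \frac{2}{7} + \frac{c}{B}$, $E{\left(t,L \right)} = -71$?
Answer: $\frac{\sqrt{28765}}{11} \approx 15.418$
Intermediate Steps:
$U{\left(B,c \right)} = \frac{2}{7} + \frac{c}{B}$ ($U{\left(B,c \right)} = 2 \cdot \frac{1}{7} + \frac{c}{B} = \frac{2}{7} + \frac{c}{B}$)
$Y{\left(T,n \right)} = T - \frac{13 n}{77}$ ($Y{\left(T,n \right)} = \left(\frac{2}{7} - \frac{5}{11}\right) n + T = - \frac{13 n}{77} + T = T - \frac{13 n}{77}$)
$\sqrt{E{\left(-71,-93 \right)} + Y{\left(7^{3},203 \right)}} = \sqrt{-71 + \left(7^{3} - \frac{377}{11}\right)} = \sqrt{-71 + \left(343 - \frac{377}{11}\right)} = \sqrt{-71 + \frac{3396}{11}} = \sqrt{\frac{2615}{11}} = \frac{\sqrt{28765}}{11}$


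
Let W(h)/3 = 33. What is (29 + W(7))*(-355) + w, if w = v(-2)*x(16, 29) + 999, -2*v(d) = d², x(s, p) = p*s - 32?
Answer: -45305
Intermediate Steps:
x(s, p) = -32 + p*s
v(d) = -d²/2
W(h) = 99 (W(h) = 3*33 = 99)
w = 135 (w = (-½*(-2)²)*(-32 + 29*16) + 999 = (-½*4)*(-32 + 464) + 999 = -2*432 + 999 = -864 + 999 = 135)
(29 + W(7))*(-355) + w = (29 + 99)*(-355) + 135 = 128*(-355) + 135 = -45440 + 135 = -45305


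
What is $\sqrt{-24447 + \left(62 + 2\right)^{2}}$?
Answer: $i \sqrt{20351} \approx 142.66 i$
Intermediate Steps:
$\sqrt{-24447 + \left(62 + 2\right)^{2}} = \sqrt{-24447 + 64^{2}} = \sqrt{-24447 + 4096} = \sqrt{-20351} = i \sqrt{20351}$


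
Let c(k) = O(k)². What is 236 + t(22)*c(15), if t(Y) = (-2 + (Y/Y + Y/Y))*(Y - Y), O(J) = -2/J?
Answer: 236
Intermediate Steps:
c(k) = 4/k² (c(k) = (-2/k)² = 4/k²)
t(Y) = 0 (t(Y) = (-2 + (1 + 1))*0 = (-2 + 2)*0 = 0*0 = 0)
236 + t(22)*c(15) = 236 + 0*(4/15²) = 236 + 0*(4*(1/225)) = 236 + 0*(4/225) = 236 + 0 = 236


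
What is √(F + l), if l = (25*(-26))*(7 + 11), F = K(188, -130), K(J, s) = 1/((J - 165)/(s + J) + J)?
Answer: I*√28509622766/1561 ≈ 108.17*I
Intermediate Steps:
K(J, s) = 1/(J + (-165 + J)/(J + s)) (K(J, s) = 1/((-165 + J)/(J + s) + J) = 1/(J + (-165 + J)/(J + s)))
F = 58/10927 (F = (188 - 130)/(-165 + 188 + 188² + 188*(-130)) = 58/(-165 + 188 + 35344 - 24440) = 58/10927 ≈ 0.0053080)
l = -11700 (l = -650*18 = -11700)
√(F + l) = √(58/10927 - 11700) = √(-127845842/10927) = I*√28509622766/1561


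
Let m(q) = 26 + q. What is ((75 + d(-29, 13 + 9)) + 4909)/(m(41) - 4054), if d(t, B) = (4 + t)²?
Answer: -5609/3987 ≈ -1.4068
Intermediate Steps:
((75 + d(-29, 13 + 9)) + 4909)/(m(41) - 4054) = ((75 + (4 - 29)²) + 4909)/((26 + 41) - 4054) = ((75 + (-25)²) + 4909)/(67 - 4054) = ((75 + 625) + 4909)/(-3987) = (700 + 4909)*(-1/3987) = 5609*(-1/3987) = -5609/3987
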